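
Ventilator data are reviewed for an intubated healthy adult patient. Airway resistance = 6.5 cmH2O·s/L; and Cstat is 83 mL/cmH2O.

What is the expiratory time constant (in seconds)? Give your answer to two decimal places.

τ = R × C = 6.5 × 83 mL/cmH2O = 6.5 × 0.083 L/cmH2O = 0.5395 s.

0.54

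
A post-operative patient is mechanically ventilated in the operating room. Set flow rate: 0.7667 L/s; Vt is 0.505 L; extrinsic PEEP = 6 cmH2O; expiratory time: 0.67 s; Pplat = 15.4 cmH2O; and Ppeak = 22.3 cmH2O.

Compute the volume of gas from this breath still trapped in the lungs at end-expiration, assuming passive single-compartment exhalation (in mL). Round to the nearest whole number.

R = (PIP − Pplat)/V̇ = (22.3 − 15.4) / 0.7667 = 6.9/0.7667 = 9.0 cmH2O·s/L.
C = Vt/(Pplat − PEEP) = 505.0 / (15.4 − 6) = 505.0/9.4 = 53.723 mL/cmH2O.
τ = R × C = 9.0 × 0.05372 L/cmH2O = 0.4835 s.
Fraction remaining = e^(−Te/τ) = e^(−0.67/0.4835) = 0.2501.
Trapped volume = 505.0 × 0.2501 = 126.3 mL.

126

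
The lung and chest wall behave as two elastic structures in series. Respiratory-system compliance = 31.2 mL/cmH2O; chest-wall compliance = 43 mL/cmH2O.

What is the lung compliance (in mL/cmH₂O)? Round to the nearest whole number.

114

1/CL = 1/Crs − 1/Ccw.
1/CL = 1/31.2 − 1/43 = 0.008795.
CL = 113.7 mL/cmH2O.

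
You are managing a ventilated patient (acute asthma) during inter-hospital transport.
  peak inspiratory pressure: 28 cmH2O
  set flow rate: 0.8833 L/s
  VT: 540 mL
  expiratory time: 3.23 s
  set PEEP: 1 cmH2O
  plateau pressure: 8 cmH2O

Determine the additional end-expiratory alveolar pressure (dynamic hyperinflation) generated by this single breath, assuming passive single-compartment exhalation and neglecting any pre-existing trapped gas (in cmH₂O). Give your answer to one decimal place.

R = (PIP − Pplat)/V̇ = (28 − 8) / 0.8833 = 20.0/0.8833 = 22.642 cmH2O·s/L.
C = Vt/(Pplat − PEEP) = 540.0 / (8 − 1) = 540.0/7.0 = 77.143 mL/cmH2O.
τ = R × C = 22.642 × 0.07714 L/cmH2O = 1.747 s.
Fraction remaining = e^(−Te/τ) = e^(−3.23/1.747) = 0.1574; trapped volume = 540.0 × 0.1574 = 84.996 mL.
Additional alveolar pressure from trapping ≈ V_trapped / C = 84.996 / 77.143 = 1.102 cmH2O.

1.1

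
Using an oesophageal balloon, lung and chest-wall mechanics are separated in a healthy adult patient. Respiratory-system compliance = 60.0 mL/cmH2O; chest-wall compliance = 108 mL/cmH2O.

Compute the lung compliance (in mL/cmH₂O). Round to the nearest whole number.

1/CL = 1/Crs − 1/Ccw.
1/CL = 1/60.0 − 1/108 = 0.007407.
CL = 135.01 mL/cmH2O.

135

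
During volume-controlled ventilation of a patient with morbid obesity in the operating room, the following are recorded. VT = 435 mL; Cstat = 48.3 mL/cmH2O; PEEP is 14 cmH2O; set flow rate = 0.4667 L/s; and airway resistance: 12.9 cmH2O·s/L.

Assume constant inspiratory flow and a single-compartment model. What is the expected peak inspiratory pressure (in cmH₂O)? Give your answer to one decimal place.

29.0

Equation of motion (constant flow): PIP = Vt/C + R·V̇ + PEEP.
PIP = 435/48.3 + 12.9×0.4667 + 14 = 9.006 + 6.02 + 14 = 29.026 cmH2O.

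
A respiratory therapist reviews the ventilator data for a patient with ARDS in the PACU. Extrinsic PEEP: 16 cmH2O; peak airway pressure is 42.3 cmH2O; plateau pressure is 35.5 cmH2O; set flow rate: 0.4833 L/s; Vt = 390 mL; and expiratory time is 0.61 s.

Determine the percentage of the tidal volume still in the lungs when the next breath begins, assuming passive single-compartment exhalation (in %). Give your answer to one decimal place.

R = (PIP − Pplat)/V̇ = (42.3 − 35.5) / 0.4833 = 6.8/0.4833 = 14.07 cmH2O·s/L.
C = Vt/(Pplat − PEEP) = 390.0 / (35.5 − 16) = 390.0/19.5 = 20.0 mL/cmH2O.
τ = R × C = 14.07 × 0.02 L/cmH2O = 0.2814 s.
Fraction remaining at end-expiration = e^(−Te/τ) = e^(−0.61/0.2814) = 0.1144 → 11.44%.

11.4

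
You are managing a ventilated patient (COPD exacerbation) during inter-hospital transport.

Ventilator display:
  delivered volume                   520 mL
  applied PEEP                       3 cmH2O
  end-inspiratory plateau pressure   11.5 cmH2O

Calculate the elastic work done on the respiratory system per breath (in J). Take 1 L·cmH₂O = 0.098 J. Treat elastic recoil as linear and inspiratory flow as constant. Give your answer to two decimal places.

0.22

Elastic work ≈ ½ × (Pplat − PEEP) × Vt = 0.5 × (11.5 − 3) × 0.520 L = 0.5 × 8.5 × 0.520 = 2.21 L·cmH2O.
× 0.098 J/(L·cmH2O) → 0.2166 J.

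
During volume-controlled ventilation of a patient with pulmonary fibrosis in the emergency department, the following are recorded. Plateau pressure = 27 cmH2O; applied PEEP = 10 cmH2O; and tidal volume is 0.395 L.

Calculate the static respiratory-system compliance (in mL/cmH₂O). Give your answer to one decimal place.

Cstat = Vt / (Pplat − PEEP) = 395 / (27 − 10) = 395 / 17.0 = 23.235 mL/cmH2O.

23.2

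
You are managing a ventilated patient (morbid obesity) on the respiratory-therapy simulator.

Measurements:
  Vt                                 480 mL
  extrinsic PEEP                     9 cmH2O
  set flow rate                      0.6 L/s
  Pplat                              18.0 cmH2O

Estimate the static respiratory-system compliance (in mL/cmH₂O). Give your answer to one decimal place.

Cstat = Vt / (Pplat − PEEP) = 480 / (18.0 − 9) = 480 / 9.0 = 53.333 mL/cmH2O.

53.3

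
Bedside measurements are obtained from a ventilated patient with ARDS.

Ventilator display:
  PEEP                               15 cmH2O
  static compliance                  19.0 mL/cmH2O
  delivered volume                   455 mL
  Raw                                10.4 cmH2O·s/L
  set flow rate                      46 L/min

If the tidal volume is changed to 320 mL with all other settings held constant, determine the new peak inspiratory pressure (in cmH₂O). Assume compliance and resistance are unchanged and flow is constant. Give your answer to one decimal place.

Flow: 46 L/min ÷ 60 = 0.7667 L/s.
PIP = Vt/C + R·V̇ + PEEP (constant-flow equation of motion).
Only the elastic term changes: ΔPIP = ΔVt / C = (320 − 455) / 19.0 = -7.105 cmH2O.
Original PIP = 455/19.0 + 10.4×0.7667 + 15 = 46.921 cmH2O; new PIP = 46.921 + (-7.105) = 39.816 cmH2O.

39.8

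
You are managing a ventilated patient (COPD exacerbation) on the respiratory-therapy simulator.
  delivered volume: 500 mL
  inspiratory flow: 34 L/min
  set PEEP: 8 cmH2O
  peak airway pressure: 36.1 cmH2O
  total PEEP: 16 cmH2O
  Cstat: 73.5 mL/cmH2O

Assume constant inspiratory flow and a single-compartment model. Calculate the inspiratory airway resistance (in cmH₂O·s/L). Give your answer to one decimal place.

Flow: 34 L/min ÷ 60 = 0.5667 L/s.
Total PEEP = 16 cmH2O (set 8 + intrinsic 8); this is the baseline alveolar pressure.
Equation of motion (constant flow): PIP = Vt/C + R·V̇ + PEEP.
R·V̇ = PIP − Vt/C − PEEP = 36.1 − 500/73.5 − 16 = 36.1 − 6.803 − 16 = 13.297 cmH2O.
R = 13.297 / 0.5667 = 23.464 cmH2O·s/L.

23.5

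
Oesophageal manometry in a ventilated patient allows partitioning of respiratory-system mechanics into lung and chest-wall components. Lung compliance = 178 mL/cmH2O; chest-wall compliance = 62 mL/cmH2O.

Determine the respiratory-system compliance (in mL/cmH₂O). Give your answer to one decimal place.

46.0

Lung and chest wall are elastances in series: 1/Crs = 1/CL + 1/Ccw.
1/Crs = 1/178 + 1/62 = 0.02175.
Crs = 45.977 mL/cmH2O.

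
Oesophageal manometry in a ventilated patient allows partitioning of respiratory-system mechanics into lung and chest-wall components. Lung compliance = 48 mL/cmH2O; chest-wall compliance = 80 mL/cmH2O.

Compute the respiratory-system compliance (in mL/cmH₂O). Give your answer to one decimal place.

30.0

Lung and chest wall are elastances in series: 1/Crs = 1/CL + 1/Ccw.
1/Crs = 1/48 + 1/80 = 0.03333.
Crs = 30.003 mL/cmH2O.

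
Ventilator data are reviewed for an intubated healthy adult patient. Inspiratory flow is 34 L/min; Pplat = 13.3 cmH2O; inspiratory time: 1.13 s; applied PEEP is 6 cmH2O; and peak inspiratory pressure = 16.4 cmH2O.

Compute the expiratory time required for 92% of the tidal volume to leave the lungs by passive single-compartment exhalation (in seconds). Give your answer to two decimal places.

1.21

Flow: 34 L/min ÷ 60 = 0.5667 L/s.
Vt = flow × Ti = 0.5667 L/s × 1.13 s × 1000 mL/L = 640.37 mL.
R = (PIP − Pplat)/V̇ = (16.4 − 13.3) / 0.5667 = 3.1/0.5667 = 5.47 cmH2O·s/L.
C = Vt/(Pplat − PEEP) = 640.37 / (13.3 − 6) = 640.37/7.3 = 87.722 mL/cmH2O.
τ = R × C = 5.47 × 0.08772 L/cmH2O = 0.4798 s.
t = −τ·ln(1 − 0.92) = −0.4798·ln(0.08) = 1.212 s.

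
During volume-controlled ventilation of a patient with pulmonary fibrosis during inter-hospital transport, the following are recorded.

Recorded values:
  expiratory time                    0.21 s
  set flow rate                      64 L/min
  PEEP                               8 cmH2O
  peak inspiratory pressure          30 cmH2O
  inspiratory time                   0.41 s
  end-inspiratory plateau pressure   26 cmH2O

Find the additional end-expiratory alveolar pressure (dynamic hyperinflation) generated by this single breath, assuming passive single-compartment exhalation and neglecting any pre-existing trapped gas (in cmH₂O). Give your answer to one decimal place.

Flow: 64 L/min ÷ 60 = 1.0667 L/s.
Vt = flow × Ti = 1.0667 L/s × 0.41 s × 1000 mL/L = 437.35 mL.
R = (PIP − Pplat)/V̇ = (30 − 26) / 1.0667 = 4.0/1.0667 = 3.75 cmH2O·s/L.
C = Vt/(Pplat − PEEP) = 437.35 / (26 − 8) = 437.35/18.0 = 24.297 mL/cmH2O.
τ = R × C = 3.75 × 0.0243 L/cmH2O = 0.09113 s.
Fraction remaining = e^(−Te/τ) = e^(−0.21/0.09113) = 0.09982; trapped volume = 437.35 × 0.09982 = 43.656 mL.
Additional alveolar pressure from trapping ≈ V_trapped / C = 43.656 / 24.297 = 1.797 cmH2O.

1.8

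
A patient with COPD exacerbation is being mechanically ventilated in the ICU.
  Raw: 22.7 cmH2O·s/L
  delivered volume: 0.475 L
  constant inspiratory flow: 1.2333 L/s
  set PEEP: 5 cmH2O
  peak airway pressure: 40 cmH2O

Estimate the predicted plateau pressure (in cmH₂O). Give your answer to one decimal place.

12.0

Pplat = PIP − Raw × flow = 40 − 22.7 × 1.2333 = 40 − 27.996 = 12.004 cmH2O.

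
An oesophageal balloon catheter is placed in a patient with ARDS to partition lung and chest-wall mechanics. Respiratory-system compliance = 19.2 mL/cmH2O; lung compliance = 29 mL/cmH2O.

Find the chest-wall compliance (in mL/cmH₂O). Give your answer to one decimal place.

56.8

1/Ccw = 1/Crs − 1/CL.
1/Ccw = 1/19.2 − 1/29 = 0.0176.
Ccw = 56.818 mL/cmH2O.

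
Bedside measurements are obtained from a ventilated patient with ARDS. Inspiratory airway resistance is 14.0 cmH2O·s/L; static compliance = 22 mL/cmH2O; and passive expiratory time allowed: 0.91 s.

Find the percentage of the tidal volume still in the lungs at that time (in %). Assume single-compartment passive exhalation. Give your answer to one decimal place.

5.2

τ = R × C = 14.0 × 22 mL/cmH2O = 14.0 × 0.022 L/cmH2O = 0.308 s.
Passive exhalation: V(t)/V₀ = e^(−t/τ) = e^(−0.91/0.308) = 0.0521.
Fraction remaining = 0.0521 → 5.21%.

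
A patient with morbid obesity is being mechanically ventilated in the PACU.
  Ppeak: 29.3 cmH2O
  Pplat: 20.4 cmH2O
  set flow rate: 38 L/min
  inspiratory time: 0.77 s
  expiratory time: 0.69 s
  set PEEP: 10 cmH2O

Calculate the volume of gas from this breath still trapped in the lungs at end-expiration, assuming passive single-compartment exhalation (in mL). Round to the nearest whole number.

Flow: 38 L/min ÷ 60 = 0.6333 L/s.
Vt = flow × Ti = 0.6333 L/s × 0.77 s × 1000 mL/L = 487.64 mL.
R = (PIP − Pplat)/V̇ = (29.3 − 20.4) / 0.6333 = 8.9/0.6333 = 14.053 cmH2O·s/L.
C = Vt/(Pplat − PEEP) = 487.64 / (20.4 − 10) = 487.64/10.4 = 46.888 mL/cmH2O.
τ = R × C = 14.053 × 0.04689 L/cmH2O = 0.6589 s.
Fraction remaining = e^(−Te/τ) = e^(−0.69/0.6589) = 0.3509.
Trapped volume = 487.64 × 0.3509 = 171.11 mL.

171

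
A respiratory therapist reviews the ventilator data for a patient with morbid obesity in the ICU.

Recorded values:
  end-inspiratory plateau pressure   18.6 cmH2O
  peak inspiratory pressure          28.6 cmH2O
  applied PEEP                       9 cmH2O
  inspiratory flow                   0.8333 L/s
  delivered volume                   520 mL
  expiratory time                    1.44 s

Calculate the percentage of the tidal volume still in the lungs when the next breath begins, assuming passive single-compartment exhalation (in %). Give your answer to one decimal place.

R = (PIP − Pplat)/V̇ = (28.6 − 18.6) / 0.8333 = 10.0/0.8333 = 12.0 cmH2O·s/L.
C = Vt/(Pplat − PEEP) = 520.0 / (18.6 − 9) = 520.0/9.6 = 54.167 mL/cmH2O.
τ = R × C = 12.0 × 0.05417 L/cmH2O = 0.65 s.
Fraction remaining at end-expiration = e^(−Te/τ) = e^(−1.44/0.65) = 0.1091 → 10.91%.

10.9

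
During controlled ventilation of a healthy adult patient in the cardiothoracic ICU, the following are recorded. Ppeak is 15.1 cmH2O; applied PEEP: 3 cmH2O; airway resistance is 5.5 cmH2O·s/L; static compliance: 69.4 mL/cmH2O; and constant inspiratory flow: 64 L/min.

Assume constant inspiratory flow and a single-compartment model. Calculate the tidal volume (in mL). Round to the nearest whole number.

433

Flow: 64 L/min ÷ 60 = 1.0667 L/s.
Equation of motion (constant flow): PIP = Vt/C + R·V̇ + PEEP.
Vt/C = PIP − R·V̇ − PEEP = 15.1 − 5.867 − 3 = 6.233 cmH2O.
Vt = C × 6.233 = 69.4 × 6.233 = 432.57 mL.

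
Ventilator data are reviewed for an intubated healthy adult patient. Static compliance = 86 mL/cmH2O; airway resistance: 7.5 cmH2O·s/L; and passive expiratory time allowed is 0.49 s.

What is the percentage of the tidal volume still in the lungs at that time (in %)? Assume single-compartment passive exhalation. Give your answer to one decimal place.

τ = R × C = 7.5 × 86 mL/cmH2O = 7.5 × 0.086 L/cmH2O = 0.645 s.
Passive exhalation: V(t)/V₀ = e^(−t/τ) = e^(−0.49/0.645) = 0.4678.
Fraction remaining = 0.4678 → 46.78%.

46.8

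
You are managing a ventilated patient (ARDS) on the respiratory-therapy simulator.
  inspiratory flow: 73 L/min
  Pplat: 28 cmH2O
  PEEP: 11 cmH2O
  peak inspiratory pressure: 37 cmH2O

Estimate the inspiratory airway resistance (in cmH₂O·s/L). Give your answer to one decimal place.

Flow: 73 L/min ÷ 60 = 1.2167 L/s.
Raw = (PIP − Pplat) / flow = (37 − 28) / 1.2167 = 9.0 / 1.2167 = 7.397 cmH2O·s/L.

7.4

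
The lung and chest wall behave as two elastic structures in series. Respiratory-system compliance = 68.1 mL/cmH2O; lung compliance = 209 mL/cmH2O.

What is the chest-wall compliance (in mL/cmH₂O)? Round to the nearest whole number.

101

1/Ccw = 1/Crs − 1/CL.
1/Ccw = 1/68.1 − 1/209 = 0.0099.
Ccw = 101.01 mL/cmH2O.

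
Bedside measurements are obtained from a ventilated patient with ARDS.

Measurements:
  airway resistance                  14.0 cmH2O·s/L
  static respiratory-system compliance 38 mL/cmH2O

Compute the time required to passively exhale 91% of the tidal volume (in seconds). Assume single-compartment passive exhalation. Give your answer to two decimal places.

τ = R × C = 14.0 × 38 mL/cmH2O = 14.0 × 0.038 L/cmH2O = 0.532 s.
Exhaled fraction f = 1 − e^(−t/τ) → t = −τ·ln(1 − f) = −0.532·ln(0.09) = 1.281 s.

1.28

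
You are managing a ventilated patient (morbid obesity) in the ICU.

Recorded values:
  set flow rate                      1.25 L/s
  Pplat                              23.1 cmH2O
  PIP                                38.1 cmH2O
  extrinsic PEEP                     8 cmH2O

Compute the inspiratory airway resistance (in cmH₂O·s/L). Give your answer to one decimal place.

Raw = (PIP − Pplat) / flow = (38.1 − 23.1) / 1.25 = 15.0 / 1.25 = 12.0 cmH2O·s/L.

12.0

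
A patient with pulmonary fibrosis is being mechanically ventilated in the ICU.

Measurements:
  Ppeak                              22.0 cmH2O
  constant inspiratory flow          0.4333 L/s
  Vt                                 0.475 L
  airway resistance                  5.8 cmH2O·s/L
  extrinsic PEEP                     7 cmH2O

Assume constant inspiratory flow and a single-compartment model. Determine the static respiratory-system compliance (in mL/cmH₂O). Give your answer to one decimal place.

Equation of motion (constant flow): PIP = Vt/C + R·V̇ + PEEP.
Vt/C = PIP − R·V̇ − PEEP = 22.0 − 5.8×0.4333 − 7 = 22.0 − 2.513 − 7 = 12.487 cmH2O.
C = Vt / 12.487 = 475 / 12.487 = 38.04 mL/cmH2O.

38.0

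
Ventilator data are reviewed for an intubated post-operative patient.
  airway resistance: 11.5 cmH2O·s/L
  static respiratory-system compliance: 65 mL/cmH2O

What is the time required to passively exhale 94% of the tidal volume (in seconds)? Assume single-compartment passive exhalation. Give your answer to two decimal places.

τ = R × C = 11.5 × 65 mL/cmH2O = 11.5 × 0.065 L/cmH2O = 0.7475 s.
Exhaled fraction f = 1 − e^(−t/τ) → t = −τ·ln(1 − f) = −0.7475·ln(0.06) = 2.103 s.

2.10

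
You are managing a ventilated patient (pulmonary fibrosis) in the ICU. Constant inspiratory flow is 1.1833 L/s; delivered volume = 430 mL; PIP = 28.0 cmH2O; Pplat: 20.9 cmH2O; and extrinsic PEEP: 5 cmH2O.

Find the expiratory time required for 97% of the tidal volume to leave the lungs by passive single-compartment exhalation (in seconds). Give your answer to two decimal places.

0.57

R = (PIP − Pplat)/V̇ = (28.0 − 20.9) / 1.1833 = 7.1/1.1833 = 6.0 cmH2O·s/L.
C = Vt/(Pplat − PEEP) = 430.0 / (20.9 − 5) = 430.0/15.9 = 27.044 mL/cmH2O.
τ = R × C = 6.0 × 0.02704 L/cmH2O = 0.1622 s.
t = −τ·ln(1 − 0.97) = −0.1622·ln(0.03) = 0.5688 s.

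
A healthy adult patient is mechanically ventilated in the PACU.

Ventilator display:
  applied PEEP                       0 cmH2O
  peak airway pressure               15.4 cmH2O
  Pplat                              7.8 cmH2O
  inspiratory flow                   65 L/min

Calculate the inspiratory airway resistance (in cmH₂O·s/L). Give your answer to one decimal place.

7.0

Flow: 65 L/min ÷ 60 = 1.0833 L/s.
Raw = (PIP − Pplat) / flow = (15.4 − 7.8) / 1.0833 = 7.6 / 1.0833 = 7.016 cmH2O·s/L.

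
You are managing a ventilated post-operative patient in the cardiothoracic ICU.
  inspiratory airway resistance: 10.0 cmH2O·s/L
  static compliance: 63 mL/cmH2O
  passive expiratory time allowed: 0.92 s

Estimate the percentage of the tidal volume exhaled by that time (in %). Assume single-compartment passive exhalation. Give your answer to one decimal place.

τ = R × C = 10.0 × 63 mL/cmH2O = 10.0 × 0.063 L/cmH2O = 0.63 s.
Passive exhalation: V(t)/V₀ = e^(−t/τ) = e^(−0.92/0.63) = 0.2322.
Fraction exhaled = 1 − 0.2322 = 0.7678 → 76.78%.

76.8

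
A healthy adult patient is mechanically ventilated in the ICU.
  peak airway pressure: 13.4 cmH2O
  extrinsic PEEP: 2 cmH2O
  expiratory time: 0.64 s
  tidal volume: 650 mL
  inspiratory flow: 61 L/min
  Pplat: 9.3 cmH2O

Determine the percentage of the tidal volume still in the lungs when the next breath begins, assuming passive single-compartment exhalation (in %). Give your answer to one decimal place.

16.8

Flow: 61 L/min ÷ 60 = 1.0167 L/s.
R = (PIP − Pplat)/V̇ = (13.4 − 9.3) / 1.0167 = 4.1/1.0167 = 4.033 cmH2O·s/L.
C = Vt/(Pplat − PEEP) = 650.0 / (9.3 − 2) = 650.0/7.3 = 89.041 mL/cmH2O.
τ = R × C = 4.033 × 0.08904 L/cmH2O = 0.3591 s.
Fraction remaining at end-expiration = e^(−Te/τ) = e^(−0.64/0.3591) = 0.1683 → 16.83%.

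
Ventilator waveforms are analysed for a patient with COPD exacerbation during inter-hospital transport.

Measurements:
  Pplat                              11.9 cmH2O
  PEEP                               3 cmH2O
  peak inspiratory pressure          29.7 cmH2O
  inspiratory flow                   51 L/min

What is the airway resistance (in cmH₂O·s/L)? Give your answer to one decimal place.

20.9

Flow: 51 L/min ÷ 60 = 0.85 L/s.
Raw = (PIP − Pplat) / flow = (29.7 − 11.9) / 0.85 = 17.8 / 0.85 = 20.941 cmH2O·s/L.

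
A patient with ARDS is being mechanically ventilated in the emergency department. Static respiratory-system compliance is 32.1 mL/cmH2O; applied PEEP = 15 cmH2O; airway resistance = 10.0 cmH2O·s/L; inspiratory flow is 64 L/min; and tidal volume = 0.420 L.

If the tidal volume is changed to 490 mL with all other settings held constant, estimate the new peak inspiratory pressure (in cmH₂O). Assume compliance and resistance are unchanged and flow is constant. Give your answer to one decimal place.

40.9

Flow: 64 L/min ÷ 60 = 1.0667 L/s.
PIP = Vt/C + R·V̇ + PEEP (constant-flow equation of motion).
Only the elastic term changes: ΔPIP = ΔVt / C = (490 − 420) / 32.1 = 2.181 cmH2O.
Original PIP = 420/32.1 + 10.0×1.0667 + 15 = 38.751 cmH2O; new PIP = 38.751 + (2.181) = 40.932 cmH2O.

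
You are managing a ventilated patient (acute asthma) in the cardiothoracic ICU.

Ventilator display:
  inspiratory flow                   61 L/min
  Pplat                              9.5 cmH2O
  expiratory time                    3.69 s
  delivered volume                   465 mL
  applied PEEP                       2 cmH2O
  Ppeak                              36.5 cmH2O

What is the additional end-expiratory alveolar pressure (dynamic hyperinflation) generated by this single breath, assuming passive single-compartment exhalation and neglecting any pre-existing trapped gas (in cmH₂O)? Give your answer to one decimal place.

Flow: 61 L/min ÷ 60 = 1.0167 L/s.
R = (PIP − Pplat)/V̇ = (36.5 − 9.5) / 1.0167 = 27.0/1.0167 = 26.557 cmH2O·s/L.
C = Vt/(Pplat − PEEP) = 465.0 / (9.5 − 2) = 465.0/7.5 = 62.0 mL/cmH2O.
τ = R × C = 26.557 × 0.062 L/cmH2O = 1.647 s.
Fraction remaining = e^(−Te/τ) = e^(−3.69/1.647) = 0.1064; trapped volume = 465.0 × 0.1064 = 49.476 mL.
Additional alveolar pressure from trapping ≈ V_trapped / C = 49.476 / 62.0 = 0.798 cmH2O.

0.8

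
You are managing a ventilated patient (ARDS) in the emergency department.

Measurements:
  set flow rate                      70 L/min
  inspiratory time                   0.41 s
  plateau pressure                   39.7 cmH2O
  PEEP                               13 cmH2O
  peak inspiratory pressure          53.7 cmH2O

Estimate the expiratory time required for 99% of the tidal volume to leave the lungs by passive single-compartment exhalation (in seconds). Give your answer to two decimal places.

0.99

Flow: 70 L/min ÷ 60 = 1.1667 L/s.
Vt = flow × Ti = 1.1667 L/s × 0.41 s × 1000 mL/L = 478.35 mL.
R = (PIP − Pplat)/V̇ = (53.7 − 39.7) / 1.1667 = 14.0/1.1667 = 12.0 cmH2O·s/L.
C = Vt/(Pplat − PEEP) = 478.35 / (39.7 − 13) = 478.35/26.7 = 17.916 mL/cmH2O.
τ = R × C = 12.0 × 0.01792 L/cmH2O = 0.215 s.
t = −τ·ln(1 − 0.99) = −0.215·ln(0.01) = 0.9901 s.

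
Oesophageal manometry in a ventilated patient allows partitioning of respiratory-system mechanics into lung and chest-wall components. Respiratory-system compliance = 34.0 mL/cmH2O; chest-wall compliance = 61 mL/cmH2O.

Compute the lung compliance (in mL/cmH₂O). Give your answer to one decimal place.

76.8

1/CL = 1/Crs − 1/Ccw.
1/CL = 1/34.0 − 1/61 = 0.01302.
CL = 76.805 mL/cmH2O.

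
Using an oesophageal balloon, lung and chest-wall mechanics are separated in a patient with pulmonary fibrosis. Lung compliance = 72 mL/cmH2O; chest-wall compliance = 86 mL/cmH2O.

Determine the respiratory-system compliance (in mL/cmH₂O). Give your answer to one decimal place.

39.2

Lung and chest wall are elastances in series: 1/Crs = 1/CL + 1/Ccw.
1/Crs = 1/72 + 1/86 = 0.02552.
Crs = 39.185 mL/cmH2O.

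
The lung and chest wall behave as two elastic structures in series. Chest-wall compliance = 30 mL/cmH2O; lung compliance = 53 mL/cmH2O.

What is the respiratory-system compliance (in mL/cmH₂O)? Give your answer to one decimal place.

19.2

Lung and chest wall are elastances in series: 1/Crs = 1/CL + 1/Ccw.
1/Crs = 1/53 + 1/30 = 0.0522.
Crs = 19.157 mL/cmH2O.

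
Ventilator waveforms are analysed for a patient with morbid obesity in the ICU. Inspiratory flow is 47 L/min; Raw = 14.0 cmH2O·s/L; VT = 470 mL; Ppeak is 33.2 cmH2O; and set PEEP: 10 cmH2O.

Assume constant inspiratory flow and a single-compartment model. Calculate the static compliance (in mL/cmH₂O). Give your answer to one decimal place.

Flow: 47 L/min ÷ 60 = 0.7833 L/s.
Equation of motion (constant flow): PIP = Vt/C + R·V̇ + PEEP.
Vt/C = PIP − R·V̇ − PEEP = 33.2 − 14.0×0.7833 − 10 = 33.2 − 10.966 − 10 = 12.234 cmH2O.
C = Vt / 12.234 = 470 / 12.234 = 38.418 mL/cmH2O.

38.4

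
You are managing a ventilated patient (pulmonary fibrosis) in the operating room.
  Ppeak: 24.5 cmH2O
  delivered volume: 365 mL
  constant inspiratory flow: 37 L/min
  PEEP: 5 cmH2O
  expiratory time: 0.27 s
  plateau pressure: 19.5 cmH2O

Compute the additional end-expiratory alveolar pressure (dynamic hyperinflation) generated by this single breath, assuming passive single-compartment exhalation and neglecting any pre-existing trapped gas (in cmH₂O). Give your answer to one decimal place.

Flow: 37 L/min ÷ 60 = 0.6167 L/s.
R = (PIP − Pplat)/V̇ = (24.5 − 19.5) / 0.6167 = 5.0/0.6167 = 8.108 cmH2O·s/L.
C = Vt/(Pplat − PEEP) = 365.0 / (19.5 − 5) = 365.0/14.5 = 25.172 mL/cmH2O.
τ = R × C = 8.108 × 0.02517 L/cmH2O = 0.2041 s.
Fraction remaining = e^(−Te/τ) = e^(−0.27/0.2041) = 0.2664; trapped volume = 365.0 × 0.2664 = 97.236 mL.
Additional alveolar pressure from trapping ≈ V_trapped / C = 97.236 / 25.172 = 3.863 cmH2O.

3.9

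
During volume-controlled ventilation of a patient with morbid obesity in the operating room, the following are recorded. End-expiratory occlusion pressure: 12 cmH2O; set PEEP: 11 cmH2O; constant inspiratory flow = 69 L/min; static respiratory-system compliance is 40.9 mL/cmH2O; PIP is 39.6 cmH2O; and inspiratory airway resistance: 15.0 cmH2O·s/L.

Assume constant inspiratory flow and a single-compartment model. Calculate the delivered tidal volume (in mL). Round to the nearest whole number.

423

Flow: 69 L/min ÷ 60 = 1.15 L/s.
Total PEEP = 12 cmH2O (set 11 + intrinsic 1); this is the baseline alveolar pressure.
Equation of motion (constant flow): PIP = Vt/C + R·V̇ + PEEP.
Vt/C = PIP − R·V̇ − PEEP = 39.6 − 17.25 − 12 = 10.35 cmH2O.
Vt = C × 10.35 = 40.9 × 10.35 = 423.32 mL.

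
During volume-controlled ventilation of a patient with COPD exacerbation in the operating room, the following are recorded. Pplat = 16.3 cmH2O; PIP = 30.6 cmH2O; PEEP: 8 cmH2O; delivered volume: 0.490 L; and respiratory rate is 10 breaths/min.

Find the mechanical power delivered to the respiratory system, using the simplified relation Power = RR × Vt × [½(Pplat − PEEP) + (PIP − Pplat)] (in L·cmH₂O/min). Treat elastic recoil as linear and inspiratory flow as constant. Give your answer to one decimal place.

90.4

Per-breath work = Vt × [½(Pplat−PEEP) + (PIP−Pplat)] = 0.490 × [0.5×8.3 + 14.3] = 0.490 × 18.45 = 9.041 L·cmH2O.
Power = 10 × 9.041 = 90.41 L·cmH2O/min.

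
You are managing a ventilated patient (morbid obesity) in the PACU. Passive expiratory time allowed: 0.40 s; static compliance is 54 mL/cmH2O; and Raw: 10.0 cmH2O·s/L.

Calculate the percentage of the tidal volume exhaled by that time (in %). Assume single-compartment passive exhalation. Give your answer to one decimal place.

52.3

τ = R × C = 10.0 × 54 mL/cmH2O = 10.0 × 0.054 L/cmH2O = 0.54 s.
Passive exhalation: V(t)/V₀ = e^(−t/τ) = e^(−0.40/0.54) = 0.4768.
Fraction exhaled = 1 − 0.4768 = 0.5232 → 52.32%.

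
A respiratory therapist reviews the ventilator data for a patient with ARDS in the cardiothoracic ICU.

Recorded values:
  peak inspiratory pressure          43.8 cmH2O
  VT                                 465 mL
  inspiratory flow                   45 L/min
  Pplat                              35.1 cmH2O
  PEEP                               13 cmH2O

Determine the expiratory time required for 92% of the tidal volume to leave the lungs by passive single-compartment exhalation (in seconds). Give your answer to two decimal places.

Flow: 45 L/min ÷ 60 = 0.75 L/s.
R = (PIP − Pplat)/V̇ = (43.8 − 35.1) / 0.75 = 8.7/0.75 = 11.6 cmH2O·s/L.
C = Vt/(Pplat − PEEP) = 465.0 / (35.1 − 13) = 465.0/22.1 = 21.041 mL/cmH2O.
τ = R × C = 11.6 × 0.02104 L/cmH2O = 0.2441 s.
t = −τ·ln(1 − 0.92) = −0.2441·ln(0.08) = 0.6165 s.

0.62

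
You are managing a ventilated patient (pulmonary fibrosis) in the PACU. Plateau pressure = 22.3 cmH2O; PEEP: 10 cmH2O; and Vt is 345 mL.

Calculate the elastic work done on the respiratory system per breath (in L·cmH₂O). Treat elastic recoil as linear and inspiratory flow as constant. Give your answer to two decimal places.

2.12

Elastic work ≈ ½ × (Pplat − PEEP) × Vt = 0.5 × (22.3 − 10) × 0.345 L = 0.5 × 12.3 × 0.345 = 2.122 L·cmH2O.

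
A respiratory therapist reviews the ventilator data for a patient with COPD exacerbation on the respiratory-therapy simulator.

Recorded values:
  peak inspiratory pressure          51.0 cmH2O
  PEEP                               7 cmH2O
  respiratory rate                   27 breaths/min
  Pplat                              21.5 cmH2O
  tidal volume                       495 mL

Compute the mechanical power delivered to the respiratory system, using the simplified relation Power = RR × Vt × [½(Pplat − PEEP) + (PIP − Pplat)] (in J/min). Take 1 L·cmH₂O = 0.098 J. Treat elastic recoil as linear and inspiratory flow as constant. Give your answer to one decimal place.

48.1

Per-breath work = Vt × [½(Pplat−PEEP) + (PIP−Pplat)] = 0.495 × [0.5×14.5 + 29.5] = 0.495 × 36.75 = 18.191 L·cmH2O.
Power = 27 × 18.191 = 491.16 L·cmH2O/min.
× 0.098 J/(L·cmH2O) → 48.134 J/min.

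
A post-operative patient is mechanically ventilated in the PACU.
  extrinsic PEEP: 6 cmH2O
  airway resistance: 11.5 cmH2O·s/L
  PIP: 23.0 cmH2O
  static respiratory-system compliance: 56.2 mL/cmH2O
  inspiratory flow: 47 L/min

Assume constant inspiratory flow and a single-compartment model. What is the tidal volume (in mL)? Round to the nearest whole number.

449

Flow: 47 L/min ÷ 60 = 0.7833 L/s.
Equation of motion (constant flow): PIP = Vt/C + R·V̇ + PEEP.
Vt/C = PIP − R·V̇ − PEEP = 23.0 − 9.008 − 6 = 7.992 cmH2O.
Vt = C × 7.992 = 56.2 × 7.992 = 449.15 mL.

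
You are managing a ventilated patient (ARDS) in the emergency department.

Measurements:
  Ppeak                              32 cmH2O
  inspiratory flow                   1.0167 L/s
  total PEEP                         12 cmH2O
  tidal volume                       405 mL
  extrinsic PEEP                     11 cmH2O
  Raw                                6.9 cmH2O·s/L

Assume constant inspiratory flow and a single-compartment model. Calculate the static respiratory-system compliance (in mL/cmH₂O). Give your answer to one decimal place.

31.2

Total PEEP = 12 cmH2O (set 11 + intrinsic 1); this is the baseline alveolar pressure.
Equation of motion (constant flow): PIP = Vt/C + R·V̇ + PEEP.
Vt/C = PIP − R·V̇ − PEEP = 32 − 6.9×1.0167 − 12 = 32 − 7.015 − 12 = 12.985 cmH2O.
C = Vt / 12.985 = 405 / 12.985 = 31.19 mL/cmH2O.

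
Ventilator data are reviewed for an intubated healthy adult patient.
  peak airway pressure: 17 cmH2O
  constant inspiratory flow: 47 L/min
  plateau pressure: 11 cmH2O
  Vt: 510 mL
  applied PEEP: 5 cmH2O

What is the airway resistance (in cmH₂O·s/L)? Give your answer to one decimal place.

Flow: 47 L/min ÷ 60 = 0.7833 L/s.
Raw = (PIP − Pplat) / flow = (17 − 11) / 0.7833 = 6.0 / 0.7833 = 7.66 cmH2O·s/L.

7.7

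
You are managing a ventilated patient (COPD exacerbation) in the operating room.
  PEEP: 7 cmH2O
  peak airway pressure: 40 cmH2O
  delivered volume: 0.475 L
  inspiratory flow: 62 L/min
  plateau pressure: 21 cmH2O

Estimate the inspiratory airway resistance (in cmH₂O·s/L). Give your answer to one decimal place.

18.4

Flow: 62 L/min ÷ 60 = 1.0333 L/s.
Raw = (PIP − Pplat) / flow = (40 − 21) / 1.0333 = 19.0 / 1.0333 = 18.388 cmH2O·s/L.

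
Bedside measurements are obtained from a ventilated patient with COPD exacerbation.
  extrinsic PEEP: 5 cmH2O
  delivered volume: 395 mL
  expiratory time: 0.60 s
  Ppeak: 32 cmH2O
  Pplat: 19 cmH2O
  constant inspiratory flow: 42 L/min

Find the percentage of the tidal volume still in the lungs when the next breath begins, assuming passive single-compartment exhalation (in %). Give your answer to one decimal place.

Flow: 42 L/min ÷ 60 = 0.7 L/s.
R = (PIP − Pplat)/V̇ = (32 − 19) / 0.7 = 13.0/0.7 = 18.571 cmH2O·s/L.
C = Vt/(Pplat − PEEP) = 395.0 / (19 − 5) = 395.0/14.0 = 28.214 mL/cmH2O.
τ = R × C = 18.571 × 0.02821 L/cmH2O = 0.5239 s.
Fraction remaining at end-expiration = e^(−Te/τ) = e^(−0.60/0.5239) = 0.3181 → 31.81%.

31.8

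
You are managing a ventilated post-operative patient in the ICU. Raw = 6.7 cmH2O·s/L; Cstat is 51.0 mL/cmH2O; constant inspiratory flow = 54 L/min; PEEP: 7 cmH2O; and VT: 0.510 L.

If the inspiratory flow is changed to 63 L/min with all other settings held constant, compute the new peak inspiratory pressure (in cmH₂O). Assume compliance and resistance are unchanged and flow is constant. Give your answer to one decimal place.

24.0

Flow: 54 L/min ÷ 60 = 0.9 L/s.
New flow: 63 L/min ÷ 60 = 1.05 L/s.
PIP = Vt/C + R·V̇ + PEEP (constant-flow equation of motion).
Only the resistive term changes: ΔPIP = R × ΔV̇ = 6.7 × (1.05 − 0.9) = 6.7 × 0.15 = 1.005 cmH2O.
Original PIP = 510/51.0 + 6.7×0.9 + 7 = 23.03 cmH2O; new PIP = 23.03 + (1.005) = 24.035 cmH2O.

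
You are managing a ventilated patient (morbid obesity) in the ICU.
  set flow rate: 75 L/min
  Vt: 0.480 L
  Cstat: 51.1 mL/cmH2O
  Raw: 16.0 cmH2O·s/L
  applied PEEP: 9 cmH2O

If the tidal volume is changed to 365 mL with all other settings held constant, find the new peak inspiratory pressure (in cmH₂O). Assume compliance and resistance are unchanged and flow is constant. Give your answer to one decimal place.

Flow: 75 L/min ÷ 60 = 1.25 L/s.
PIP = Vt/C + R·V̇ + PEEP (constant-flow equation of motion).
Only the elastic term changes: ΔPIP = ΔVt / C = (365 − 480) / 51.1 = -2.25 cmH2O.
Original PIP = 480/51.1 + 16.0×1.25 + 9 = 38.393 cmH2O; new PIP = 38.393 + (-2.25) = 36.143 cmH2O.

36.1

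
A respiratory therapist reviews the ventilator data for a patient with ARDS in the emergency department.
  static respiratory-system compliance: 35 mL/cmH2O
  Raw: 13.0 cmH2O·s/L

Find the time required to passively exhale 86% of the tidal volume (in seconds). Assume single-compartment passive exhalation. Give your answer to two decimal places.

τ = R × C = 13.0 × 35 mL/cmH2O = 13.0 × 0.035 L/cmH2O = 0.455 s.
Exhaled fraction f = 1 − e^(−t/τ) → t = −τ·ln(1 − f) = −0.455·ln(0.14) = 0.8946 s.

0.89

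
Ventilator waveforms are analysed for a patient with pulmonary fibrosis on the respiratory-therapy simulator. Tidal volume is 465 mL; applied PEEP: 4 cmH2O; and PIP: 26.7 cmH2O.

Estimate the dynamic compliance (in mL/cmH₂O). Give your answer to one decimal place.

Dynamic compliance = Vt / (PIP − PEEP) = 465 / (26.7 − 4) = 465 / 22.7 = 20.485 mL/cmH2O.

20.5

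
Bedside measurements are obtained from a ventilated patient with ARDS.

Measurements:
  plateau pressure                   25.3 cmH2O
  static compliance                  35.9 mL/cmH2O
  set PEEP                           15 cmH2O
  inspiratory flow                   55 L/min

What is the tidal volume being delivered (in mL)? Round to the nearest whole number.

370

Vt = Cstat × (Pplat − PEEP) = 35.9 × (25.3 − 15) = 35.9 × 10.3 = 369.77 mL.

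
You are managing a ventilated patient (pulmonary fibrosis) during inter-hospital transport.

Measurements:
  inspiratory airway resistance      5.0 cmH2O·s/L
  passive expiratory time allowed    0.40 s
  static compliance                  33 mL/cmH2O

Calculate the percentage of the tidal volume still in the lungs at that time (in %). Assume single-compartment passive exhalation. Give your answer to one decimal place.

8.9

τ = R × C = 5.0 × 33 mL/cmH2O = 5.0 × 0.033 L/cmH2O = 0.165 s.
Passive exhalation: V(t)/V₀ = e^(−t/τ) = e^(−0.40/0.165) = 0.08855.
Fraction remaining = 0.08855 → 8.855%.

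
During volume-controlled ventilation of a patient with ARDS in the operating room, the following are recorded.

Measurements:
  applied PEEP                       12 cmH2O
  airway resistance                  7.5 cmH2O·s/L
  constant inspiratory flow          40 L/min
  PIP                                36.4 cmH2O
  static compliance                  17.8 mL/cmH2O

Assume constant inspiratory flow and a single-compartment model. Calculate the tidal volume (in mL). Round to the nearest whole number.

Flow: 40 L/min ÷ 60 = 0.6667 L/s.
Equation of motion (constant flow): PIP = Vt/C + R·V̇ + PEEP.
Vt/C = PIP − R·V̇ − PEEP = 36.4 − 5.0 − 12 = 19.4 cmH2O.
Vt = C × 19.4 = 17.8 × 19.4 = 345.32 mL.

345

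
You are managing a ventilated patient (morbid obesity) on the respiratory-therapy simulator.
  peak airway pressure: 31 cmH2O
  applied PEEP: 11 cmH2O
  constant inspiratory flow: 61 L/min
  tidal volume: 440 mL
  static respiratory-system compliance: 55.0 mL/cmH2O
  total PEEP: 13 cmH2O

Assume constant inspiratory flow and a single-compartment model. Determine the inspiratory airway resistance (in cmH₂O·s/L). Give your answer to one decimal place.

Flow: 61 L/min ÷ 60 = 1.0167 L/s.
Total PEEP = 13 cmH2O (set 11 + intrinsic 2); this is the baseline alveolar pressure.
Equation of motion (constant flow): PIP = Vt/C + R·V̇ + PEEP.
R·V̇ = PIP − Vt/C − PEEP = 31 − 440/55.0 − 13 = 31 − 8.0 − 13 = 10.0 cmH2O.
R = 10.0 / 1.0167 = 9.836 cmH2O·s/L.

9.8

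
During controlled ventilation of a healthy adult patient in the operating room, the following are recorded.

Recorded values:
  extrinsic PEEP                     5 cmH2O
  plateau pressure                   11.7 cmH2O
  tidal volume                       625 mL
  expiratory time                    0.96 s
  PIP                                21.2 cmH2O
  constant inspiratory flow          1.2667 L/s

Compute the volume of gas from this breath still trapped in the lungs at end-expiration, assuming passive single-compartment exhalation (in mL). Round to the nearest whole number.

R = (PIP − Pplat)/V̇ = (21.2 − 11.7) / 1.2667 = 9.5/1.2667 = 7.5 cmH2O·s/L.
C = Vt/(Pplat − PEEP) = 625.0 / (11.7 − 5) = 625.0/6.7 = 93.284 mL/cmH2O.
τ = R × C = 7.5 × 0.09328 L/cmH2O = 0.6996 s.
Fraction remaining = e^(−Te/τ) = e^(−0.96/0.6996) = 0.2535.
Trapped volume = 625.0 × 0.2535 = 158.44 mL.

158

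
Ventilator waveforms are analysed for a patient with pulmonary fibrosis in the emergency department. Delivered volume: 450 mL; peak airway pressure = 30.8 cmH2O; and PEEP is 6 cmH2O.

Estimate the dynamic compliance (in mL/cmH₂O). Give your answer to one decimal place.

18.1

Dynamic compliance = Vt / (PIP − PEEP) = 450 / (30.8 − 6) = 450 / 24.8 = 18.145 mL/cmH2O.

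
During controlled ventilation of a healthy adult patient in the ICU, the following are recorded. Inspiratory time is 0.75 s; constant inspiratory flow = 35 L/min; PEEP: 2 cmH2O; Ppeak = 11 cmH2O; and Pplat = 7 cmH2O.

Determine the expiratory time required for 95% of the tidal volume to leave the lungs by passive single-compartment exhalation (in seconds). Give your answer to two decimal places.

1.80

Flow: 35 L/min ÷ 60 = 0.5833 L/s.
Vt = flow × Ti = 0.5833 L/s × 0.75 s × 1000 mL/L = 437.48 mL.
R = (PIP − Pplat)/V̇ = (11 − 7) / 0.5833 = 4.0/0.5833 = 6.858 cmH2O·s/L.
C = Vt/(Pplat − PEEP) = 437.48 / (7 − 2) = 437.48/5.0 = 87.496 mL/cmH2O.
τ = R × C = 6.858 × 0.0875 L/cmH2O = 0.6001 s.
t = −τ·ln(1 − 0.95) = −0.6001·ln(0.05) = 1.798 s.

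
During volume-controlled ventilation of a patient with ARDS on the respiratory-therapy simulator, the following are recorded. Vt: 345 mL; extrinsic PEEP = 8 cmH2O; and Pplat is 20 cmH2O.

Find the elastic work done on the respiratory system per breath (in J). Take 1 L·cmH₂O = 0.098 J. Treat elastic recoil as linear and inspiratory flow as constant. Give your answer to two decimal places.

0.20

Elastic work ≈ ½ × (Pplat − PEEP) × Vt = 0.5 × (20 − 8) × 0.345 L = 0.5 × 12.0 × 0.345 = 2.07 L·cmH2O.
× 0.098 J/(L·cmH2O) → 0.2029 J.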